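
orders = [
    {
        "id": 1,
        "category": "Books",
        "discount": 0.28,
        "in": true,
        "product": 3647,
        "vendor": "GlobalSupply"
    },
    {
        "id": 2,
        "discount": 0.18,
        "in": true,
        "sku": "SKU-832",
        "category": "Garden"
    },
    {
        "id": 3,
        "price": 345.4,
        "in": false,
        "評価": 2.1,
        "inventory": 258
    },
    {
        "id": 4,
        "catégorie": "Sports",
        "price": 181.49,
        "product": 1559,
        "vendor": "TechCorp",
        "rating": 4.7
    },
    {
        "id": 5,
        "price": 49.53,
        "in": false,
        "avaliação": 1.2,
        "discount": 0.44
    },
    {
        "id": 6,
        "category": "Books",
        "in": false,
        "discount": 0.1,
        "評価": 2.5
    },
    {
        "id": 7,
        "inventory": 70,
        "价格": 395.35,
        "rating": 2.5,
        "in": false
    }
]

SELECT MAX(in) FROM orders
True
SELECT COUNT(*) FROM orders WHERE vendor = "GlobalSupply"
1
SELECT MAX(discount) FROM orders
0.44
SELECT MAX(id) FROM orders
7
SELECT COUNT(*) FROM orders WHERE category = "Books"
2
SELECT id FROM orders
[1, 2, 3, 4, 5, 6, 7]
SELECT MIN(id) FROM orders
1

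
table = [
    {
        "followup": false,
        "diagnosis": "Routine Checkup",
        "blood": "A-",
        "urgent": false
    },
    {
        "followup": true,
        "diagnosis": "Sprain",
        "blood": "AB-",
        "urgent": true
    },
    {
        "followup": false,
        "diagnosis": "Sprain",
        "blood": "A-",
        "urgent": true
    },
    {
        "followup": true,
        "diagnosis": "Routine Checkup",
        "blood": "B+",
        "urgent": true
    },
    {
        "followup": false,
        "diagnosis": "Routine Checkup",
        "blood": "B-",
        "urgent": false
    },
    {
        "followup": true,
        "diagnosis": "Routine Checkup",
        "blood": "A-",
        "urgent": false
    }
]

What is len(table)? 6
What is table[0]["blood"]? "A-"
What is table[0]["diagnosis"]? "Routine Checkup"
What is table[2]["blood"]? "A-"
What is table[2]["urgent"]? True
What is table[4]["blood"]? "B-"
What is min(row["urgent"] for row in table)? False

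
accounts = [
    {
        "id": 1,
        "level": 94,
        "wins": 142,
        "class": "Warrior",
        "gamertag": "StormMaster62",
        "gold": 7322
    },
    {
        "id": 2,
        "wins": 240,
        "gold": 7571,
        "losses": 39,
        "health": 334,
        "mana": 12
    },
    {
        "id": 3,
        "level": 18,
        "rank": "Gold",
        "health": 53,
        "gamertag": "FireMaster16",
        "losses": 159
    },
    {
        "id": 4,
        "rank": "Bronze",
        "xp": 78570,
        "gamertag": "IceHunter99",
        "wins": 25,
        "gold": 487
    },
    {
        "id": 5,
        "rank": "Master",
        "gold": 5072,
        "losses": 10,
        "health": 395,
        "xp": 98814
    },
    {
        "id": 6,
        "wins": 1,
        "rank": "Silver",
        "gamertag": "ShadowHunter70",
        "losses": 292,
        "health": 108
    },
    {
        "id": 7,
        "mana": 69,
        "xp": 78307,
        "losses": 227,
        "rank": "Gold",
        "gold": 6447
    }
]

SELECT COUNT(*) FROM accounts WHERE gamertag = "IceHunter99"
1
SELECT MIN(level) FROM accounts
18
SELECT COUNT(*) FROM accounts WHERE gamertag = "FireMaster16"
1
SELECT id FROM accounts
[1, 2, 3, 4, 5, 6, 7]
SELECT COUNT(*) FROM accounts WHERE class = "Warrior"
1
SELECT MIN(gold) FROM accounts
487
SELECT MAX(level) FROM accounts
94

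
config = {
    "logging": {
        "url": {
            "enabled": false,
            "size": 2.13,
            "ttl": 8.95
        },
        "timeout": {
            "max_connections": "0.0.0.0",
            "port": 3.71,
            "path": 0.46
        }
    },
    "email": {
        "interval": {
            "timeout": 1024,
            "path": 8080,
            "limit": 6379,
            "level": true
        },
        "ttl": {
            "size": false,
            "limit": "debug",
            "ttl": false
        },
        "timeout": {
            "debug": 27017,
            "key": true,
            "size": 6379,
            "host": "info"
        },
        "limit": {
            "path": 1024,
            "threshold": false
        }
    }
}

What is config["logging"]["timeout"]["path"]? 0.46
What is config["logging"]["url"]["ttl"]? 8.95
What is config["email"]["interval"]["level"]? True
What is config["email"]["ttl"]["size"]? False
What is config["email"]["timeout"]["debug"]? 27017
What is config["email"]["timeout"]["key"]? True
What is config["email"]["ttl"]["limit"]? "debug"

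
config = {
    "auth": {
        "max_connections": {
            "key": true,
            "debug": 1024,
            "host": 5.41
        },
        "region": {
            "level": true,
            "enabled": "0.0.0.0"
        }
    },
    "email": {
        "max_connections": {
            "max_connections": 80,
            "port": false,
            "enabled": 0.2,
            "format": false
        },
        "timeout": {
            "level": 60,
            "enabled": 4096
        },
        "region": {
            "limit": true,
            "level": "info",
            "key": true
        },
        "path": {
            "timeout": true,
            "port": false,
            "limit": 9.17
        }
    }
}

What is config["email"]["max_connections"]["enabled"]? 0.2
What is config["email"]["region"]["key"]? True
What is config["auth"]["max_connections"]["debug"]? 1024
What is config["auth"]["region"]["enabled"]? "0.0.0.0"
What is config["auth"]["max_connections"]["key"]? True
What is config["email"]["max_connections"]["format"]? False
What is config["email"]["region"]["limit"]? True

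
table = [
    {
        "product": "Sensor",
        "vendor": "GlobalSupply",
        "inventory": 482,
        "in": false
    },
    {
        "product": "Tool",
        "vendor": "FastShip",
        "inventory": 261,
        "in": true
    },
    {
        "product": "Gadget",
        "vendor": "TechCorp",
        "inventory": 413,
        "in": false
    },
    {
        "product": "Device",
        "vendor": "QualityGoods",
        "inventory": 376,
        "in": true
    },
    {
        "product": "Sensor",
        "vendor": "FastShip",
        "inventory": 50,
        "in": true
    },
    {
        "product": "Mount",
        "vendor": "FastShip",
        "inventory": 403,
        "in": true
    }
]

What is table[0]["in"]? False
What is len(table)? 6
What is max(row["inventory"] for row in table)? 482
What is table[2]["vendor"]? "TechCorp"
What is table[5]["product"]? "Mount"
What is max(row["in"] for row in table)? True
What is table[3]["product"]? "Device"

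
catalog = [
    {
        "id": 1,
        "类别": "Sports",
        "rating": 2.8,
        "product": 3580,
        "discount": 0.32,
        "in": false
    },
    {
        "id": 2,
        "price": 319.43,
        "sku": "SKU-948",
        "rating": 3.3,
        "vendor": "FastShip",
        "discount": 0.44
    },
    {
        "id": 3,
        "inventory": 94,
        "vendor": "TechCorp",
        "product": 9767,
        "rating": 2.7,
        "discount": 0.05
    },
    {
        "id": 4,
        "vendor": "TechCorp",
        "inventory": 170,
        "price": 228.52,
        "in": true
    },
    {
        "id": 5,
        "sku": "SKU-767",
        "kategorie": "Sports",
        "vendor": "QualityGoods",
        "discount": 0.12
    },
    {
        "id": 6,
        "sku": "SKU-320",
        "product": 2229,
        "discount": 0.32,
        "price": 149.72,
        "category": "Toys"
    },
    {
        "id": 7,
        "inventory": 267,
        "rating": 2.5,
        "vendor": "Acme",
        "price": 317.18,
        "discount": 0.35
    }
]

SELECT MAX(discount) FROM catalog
0.44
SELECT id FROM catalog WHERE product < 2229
[]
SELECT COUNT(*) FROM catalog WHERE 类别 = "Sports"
1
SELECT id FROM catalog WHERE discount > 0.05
[1, 2, 5, 6, 7]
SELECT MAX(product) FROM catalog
9767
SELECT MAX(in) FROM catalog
True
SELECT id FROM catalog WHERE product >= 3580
[1, 3]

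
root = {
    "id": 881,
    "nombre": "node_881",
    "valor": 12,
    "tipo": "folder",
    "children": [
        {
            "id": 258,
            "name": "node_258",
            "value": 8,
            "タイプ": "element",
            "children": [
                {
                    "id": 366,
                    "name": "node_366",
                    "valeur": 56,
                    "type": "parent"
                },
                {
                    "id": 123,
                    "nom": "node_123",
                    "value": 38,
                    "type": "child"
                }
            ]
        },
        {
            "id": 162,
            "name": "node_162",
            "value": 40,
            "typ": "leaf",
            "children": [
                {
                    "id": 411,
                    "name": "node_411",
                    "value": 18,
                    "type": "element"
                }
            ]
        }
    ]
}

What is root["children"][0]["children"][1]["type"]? "child"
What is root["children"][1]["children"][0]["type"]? "element"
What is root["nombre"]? "node_881"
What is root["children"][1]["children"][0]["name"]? "node_411"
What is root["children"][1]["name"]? "node_162"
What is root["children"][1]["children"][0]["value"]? 18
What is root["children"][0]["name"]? "node_258"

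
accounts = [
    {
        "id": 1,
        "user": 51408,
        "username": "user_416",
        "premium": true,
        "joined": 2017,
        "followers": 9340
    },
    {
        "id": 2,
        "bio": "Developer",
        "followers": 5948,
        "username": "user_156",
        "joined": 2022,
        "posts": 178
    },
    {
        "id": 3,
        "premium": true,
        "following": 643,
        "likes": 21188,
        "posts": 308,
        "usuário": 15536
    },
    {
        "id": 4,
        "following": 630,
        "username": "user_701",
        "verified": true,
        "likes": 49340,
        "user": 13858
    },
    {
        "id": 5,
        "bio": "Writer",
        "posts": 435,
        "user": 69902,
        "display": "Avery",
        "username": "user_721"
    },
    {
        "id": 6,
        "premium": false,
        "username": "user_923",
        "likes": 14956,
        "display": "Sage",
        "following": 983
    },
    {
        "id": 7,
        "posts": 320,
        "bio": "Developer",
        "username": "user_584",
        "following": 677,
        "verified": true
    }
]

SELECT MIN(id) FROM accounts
1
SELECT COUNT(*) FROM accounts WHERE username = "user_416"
1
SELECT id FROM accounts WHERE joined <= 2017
[1]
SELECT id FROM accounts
[1, 2, 3, 4, 5, 6, 7]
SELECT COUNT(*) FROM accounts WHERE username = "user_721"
1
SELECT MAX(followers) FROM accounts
9340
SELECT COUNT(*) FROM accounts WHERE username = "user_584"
1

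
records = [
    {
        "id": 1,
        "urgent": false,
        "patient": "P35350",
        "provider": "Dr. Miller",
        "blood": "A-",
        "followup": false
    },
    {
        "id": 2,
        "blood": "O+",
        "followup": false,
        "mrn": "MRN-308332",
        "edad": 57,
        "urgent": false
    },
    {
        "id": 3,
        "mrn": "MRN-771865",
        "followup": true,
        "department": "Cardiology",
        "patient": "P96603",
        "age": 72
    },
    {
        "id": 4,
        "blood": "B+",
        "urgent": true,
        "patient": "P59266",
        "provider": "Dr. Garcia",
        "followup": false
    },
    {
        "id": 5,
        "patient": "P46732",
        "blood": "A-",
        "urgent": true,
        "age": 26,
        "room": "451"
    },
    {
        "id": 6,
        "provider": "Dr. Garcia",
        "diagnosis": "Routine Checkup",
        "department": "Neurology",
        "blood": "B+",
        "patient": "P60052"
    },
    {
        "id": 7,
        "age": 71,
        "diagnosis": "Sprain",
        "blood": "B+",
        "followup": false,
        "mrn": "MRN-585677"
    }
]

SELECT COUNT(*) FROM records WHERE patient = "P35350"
1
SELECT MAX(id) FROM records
7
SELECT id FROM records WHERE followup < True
[1, 2, 4, 7]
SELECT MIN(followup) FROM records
False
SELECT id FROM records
[1, 2, 3, 4, 5, 6, 7]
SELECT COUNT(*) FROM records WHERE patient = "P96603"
1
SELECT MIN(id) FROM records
1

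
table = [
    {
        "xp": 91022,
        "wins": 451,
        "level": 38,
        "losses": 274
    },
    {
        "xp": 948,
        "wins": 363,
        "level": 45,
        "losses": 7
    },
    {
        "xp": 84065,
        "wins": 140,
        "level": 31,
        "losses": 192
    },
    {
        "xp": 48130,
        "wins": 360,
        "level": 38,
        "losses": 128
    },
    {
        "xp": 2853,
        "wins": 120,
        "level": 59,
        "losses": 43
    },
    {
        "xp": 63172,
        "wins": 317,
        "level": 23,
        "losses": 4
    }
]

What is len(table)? 6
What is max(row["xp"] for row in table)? 91022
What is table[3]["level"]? 38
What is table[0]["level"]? 38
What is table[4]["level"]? 59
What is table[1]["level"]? 45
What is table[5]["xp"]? 63172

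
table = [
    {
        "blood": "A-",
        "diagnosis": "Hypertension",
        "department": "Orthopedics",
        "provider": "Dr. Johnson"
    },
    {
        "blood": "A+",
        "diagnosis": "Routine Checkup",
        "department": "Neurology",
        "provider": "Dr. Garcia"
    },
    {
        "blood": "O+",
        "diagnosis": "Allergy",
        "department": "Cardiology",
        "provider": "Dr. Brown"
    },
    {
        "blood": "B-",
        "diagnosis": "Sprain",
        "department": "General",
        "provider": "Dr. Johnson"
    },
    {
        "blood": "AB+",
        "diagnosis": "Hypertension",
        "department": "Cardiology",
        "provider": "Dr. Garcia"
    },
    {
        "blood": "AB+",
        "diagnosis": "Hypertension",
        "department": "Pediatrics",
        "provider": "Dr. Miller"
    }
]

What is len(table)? 6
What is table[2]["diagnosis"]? "Allergy"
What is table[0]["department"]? "Orthopedics"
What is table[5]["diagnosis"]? "Hypertension"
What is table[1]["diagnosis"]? "Routine Checkup"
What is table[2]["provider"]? "Dr. Brown"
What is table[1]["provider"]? "Dr. Garcia"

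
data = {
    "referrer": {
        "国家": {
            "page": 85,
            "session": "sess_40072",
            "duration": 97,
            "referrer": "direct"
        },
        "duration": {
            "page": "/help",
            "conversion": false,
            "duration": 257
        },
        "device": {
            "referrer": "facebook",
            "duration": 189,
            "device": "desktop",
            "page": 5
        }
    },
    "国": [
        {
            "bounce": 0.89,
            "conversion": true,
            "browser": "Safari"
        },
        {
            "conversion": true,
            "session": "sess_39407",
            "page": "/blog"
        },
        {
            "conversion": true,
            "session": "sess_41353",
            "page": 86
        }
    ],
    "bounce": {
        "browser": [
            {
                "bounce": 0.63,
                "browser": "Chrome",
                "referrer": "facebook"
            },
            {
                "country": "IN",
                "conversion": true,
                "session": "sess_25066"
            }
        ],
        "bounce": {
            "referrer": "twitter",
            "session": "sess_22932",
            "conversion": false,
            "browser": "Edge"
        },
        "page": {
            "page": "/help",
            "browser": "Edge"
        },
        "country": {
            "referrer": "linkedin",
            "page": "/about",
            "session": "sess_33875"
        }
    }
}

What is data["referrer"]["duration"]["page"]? "/help"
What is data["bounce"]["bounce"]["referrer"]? "twitter"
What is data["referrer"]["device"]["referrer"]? "facebook"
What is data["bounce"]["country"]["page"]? "/about"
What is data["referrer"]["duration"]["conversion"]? False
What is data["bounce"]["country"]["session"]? "sess_33875"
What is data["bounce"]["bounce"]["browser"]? "Edge"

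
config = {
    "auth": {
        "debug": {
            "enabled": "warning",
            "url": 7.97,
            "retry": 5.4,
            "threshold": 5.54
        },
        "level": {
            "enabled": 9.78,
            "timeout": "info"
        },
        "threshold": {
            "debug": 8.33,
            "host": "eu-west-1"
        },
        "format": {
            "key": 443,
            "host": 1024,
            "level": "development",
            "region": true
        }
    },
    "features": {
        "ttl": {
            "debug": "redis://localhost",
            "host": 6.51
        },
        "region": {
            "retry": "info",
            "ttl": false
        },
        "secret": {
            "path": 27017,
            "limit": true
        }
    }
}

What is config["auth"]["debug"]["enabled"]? "warning"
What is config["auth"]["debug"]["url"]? 7.97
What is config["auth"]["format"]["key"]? 443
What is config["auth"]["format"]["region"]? True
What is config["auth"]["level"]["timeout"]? "info"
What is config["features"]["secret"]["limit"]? True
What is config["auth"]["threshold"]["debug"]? 8.33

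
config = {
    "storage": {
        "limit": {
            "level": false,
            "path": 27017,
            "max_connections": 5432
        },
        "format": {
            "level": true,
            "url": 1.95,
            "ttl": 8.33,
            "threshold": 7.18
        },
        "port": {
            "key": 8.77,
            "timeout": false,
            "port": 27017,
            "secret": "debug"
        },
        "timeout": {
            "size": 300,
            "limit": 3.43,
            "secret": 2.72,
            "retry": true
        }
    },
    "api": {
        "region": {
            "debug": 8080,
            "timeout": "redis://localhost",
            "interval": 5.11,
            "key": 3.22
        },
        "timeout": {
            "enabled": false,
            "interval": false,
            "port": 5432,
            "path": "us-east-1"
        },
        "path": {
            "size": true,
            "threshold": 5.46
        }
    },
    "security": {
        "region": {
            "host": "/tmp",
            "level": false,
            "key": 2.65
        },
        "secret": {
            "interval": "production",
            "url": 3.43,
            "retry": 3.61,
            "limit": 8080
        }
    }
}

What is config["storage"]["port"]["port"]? 27017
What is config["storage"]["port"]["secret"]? "debug"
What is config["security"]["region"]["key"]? 2.65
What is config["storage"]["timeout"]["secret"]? 2.72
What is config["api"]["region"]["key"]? 3.22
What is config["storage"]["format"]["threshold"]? 7.18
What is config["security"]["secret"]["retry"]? 3.61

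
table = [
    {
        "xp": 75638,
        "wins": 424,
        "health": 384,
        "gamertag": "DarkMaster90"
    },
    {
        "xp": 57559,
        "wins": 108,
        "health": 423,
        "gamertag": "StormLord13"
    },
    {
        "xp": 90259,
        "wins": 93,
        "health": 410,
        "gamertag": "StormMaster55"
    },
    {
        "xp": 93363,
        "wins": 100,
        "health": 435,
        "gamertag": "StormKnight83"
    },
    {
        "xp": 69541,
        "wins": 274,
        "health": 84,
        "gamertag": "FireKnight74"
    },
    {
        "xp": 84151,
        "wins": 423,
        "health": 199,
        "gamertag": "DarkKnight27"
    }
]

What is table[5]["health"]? 199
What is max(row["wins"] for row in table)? 424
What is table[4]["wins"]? 274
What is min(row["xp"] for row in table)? 57559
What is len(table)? 6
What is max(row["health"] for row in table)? 435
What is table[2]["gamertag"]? "StormMaster55"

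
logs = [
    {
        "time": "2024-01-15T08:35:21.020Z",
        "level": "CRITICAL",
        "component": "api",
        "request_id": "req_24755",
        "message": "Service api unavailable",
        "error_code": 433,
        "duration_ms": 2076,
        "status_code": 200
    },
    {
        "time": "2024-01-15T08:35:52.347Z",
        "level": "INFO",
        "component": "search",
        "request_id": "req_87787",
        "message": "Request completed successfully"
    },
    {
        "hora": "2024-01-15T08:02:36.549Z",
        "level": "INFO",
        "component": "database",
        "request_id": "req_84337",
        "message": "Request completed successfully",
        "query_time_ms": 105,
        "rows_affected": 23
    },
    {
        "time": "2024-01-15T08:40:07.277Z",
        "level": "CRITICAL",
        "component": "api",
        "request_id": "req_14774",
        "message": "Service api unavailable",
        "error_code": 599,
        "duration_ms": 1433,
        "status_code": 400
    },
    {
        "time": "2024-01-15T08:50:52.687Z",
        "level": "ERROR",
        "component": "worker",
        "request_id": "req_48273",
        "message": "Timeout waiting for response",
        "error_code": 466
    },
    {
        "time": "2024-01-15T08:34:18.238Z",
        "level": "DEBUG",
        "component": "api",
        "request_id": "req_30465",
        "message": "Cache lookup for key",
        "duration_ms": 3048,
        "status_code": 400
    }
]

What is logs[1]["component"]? "search"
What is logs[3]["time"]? "2024-01-15T08:40:07.277Z"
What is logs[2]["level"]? "INFO"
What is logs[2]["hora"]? "2024-01-15T08:02:36.549Z"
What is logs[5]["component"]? "api"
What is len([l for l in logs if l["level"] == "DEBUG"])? 1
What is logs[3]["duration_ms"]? 1433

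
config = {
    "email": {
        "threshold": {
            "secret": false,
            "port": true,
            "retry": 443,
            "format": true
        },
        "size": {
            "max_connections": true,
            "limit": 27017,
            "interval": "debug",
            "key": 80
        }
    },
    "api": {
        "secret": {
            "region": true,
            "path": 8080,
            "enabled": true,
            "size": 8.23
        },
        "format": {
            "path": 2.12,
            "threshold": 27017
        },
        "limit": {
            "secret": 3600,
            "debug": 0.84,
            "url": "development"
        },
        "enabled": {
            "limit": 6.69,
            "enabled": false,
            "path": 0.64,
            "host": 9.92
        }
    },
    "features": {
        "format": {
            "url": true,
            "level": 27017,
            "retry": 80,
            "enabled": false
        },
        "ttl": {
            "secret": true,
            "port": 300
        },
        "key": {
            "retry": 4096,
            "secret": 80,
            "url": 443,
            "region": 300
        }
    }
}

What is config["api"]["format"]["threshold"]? 27017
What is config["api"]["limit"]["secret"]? 3600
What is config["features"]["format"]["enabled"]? False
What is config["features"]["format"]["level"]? 27017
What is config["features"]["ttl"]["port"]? 300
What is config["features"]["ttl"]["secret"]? True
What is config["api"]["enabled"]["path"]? 0.64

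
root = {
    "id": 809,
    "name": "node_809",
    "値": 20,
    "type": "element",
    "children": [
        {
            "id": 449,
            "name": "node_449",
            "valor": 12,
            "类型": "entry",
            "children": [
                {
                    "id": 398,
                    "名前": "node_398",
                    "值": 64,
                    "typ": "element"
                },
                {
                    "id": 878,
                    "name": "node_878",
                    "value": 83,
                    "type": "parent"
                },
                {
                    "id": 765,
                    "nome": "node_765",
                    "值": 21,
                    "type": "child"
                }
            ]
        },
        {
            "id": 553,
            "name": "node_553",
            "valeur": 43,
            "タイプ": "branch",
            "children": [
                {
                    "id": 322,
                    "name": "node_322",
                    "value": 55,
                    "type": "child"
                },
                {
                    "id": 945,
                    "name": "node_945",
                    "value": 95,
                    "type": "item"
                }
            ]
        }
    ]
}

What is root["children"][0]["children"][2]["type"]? "child"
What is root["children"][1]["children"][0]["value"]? 55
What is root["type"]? "element"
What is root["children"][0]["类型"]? "entry"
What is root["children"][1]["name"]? "node_553"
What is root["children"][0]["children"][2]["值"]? 21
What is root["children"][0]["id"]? 449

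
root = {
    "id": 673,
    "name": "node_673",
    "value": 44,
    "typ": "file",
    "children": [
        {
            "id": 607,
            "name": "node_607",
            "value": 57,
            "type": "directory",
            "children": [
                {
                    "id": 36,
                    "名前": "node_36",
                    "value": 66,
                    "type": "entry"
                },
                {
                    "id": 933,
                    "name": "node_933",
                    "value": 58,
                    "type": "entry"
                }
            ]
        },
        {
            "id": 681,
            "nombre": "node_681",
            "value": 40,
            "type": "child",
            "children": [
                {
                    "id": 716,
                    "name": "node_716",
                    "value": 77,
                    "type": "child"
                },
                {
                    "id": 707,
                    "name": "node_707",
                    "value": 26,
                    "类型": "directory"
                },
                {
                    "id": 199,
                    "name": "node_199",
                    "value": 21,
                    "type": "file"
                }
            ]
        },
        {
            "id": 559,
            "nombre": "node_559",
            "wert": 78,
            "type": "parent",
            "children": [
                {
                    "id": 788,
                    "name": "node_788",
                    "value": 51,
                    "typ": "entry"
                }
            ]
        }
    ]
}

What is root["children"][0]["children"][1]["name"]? "node_933"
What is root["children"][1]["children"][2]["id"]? 199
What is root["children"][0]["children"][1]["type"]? "entry"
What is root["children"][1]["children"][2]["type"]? "file"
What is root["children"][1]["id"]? 681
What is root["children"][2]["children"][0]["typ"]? "entry"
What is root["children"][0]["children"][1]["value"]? 58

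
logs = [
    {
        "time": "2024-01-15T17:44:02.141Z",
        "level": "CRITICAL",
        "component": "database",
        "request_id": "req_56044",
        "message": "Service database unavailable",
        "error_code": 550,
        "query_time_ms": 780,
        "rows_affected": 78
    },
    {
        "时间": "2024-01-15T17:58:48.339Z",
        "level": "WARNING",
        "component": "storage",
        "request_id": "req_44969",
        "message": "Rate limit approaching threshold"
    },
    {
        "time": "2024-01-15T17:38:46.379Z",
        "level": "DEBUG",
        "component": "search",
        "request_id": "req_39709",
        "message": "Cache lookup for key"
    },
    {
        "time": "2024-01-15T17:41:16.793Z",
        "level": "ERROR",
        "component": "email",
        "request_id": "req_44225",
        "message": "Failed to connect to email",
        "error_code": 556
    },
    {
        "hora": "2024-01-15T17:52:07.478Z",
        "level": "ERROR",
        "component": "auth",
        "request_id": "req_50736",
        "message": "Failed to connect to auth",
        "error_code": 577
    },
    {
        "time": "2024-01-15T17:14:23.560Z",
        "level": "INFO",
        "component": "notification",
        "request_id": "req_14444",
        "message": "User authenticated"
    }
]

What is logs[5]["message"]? "User authenticated"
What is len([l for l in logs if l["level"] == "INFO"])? 1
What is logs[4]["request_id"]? "req_50736"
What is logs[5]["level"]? "INFO"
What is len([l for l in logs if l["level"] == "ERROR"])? 2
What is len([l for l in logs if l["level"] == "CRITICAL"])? 1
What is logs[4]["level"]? "ERROR"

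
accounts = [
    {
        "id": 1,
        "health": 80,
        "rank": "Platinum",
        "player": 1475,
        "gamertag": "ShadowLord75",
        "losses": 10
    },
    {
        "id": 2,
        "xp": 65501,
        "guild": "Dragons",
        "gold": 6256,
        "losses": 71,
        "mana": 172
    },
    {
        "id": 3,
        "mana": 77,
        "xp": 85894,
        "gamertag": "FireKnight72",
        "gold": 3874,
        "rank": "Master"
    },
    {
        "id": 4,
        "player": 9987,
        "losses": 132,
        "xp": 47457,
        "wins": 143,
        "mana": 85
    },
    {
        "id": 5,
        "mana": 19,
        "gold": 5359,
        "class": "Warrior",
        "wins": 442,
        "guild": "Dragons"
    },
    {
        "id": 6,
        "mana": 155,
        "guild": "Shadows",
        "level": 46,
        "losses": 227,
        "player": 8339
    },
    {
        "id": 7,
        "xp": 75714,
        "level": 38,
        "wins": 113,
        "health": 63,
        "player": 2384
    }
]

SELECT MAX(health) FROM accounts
80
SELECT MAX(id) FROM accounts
7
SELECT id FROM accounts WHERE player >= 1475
[1, 4, 6, 7]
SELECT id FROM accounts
[1, 2, 3, 4, 5, 6, 7]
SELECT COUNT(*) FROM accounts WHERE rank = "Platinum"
1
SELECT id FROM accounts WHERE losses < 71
[1]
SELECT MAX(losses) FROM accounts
227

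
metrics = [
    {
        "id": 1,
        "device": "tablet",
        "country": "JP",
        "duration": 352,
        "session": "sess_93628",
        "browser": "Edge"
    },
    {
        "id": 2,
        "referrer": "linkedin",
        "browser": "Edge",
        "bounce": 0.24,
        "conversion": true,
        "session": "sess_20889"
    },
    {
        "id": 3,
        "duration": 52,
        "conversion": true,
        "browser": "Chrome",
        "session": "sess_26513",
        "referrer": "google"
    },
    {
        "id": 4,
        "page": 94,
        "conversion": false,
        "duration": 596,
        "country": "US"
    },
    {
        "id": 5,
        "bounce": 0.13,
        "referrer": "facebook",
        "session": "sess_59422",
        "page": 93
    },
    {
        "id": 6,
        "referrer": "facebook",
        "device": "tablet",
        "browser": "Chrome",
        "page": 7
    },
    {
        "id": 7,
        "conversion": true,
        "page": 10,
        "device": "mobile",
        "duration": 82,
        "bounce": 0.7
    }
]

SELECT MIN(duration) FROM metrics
52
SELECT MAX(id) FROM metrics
7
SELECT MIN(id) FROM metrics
1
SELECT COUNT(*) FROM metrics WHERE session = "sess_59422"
1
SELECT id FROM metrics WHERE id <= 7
[1, 2, 3, 4, 5, 6, 7]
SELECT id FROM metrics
[1, 2, 3, 4, 5, 6, 7]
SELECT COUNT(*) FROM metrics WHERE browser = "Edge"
2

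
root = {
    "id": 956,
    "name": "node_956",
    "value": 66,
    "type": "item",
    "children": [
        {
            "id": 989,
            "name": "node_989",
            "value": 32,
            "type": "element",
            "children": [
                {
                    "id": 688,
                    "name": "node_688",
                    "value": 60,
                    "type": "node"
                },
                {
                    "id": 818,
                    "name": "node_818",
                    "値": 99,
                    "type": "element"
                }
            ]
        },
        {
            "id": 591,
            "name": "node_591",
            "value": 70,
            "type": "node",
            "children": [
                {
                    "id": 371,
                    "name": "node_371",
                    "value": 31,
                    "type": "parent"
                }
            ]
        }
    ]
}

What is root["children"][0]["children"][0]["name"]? "node_688"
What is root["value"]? 66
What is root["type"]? "item"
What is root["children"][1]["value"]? 70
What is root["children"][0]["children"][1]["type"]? "element"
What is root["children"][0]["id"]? 989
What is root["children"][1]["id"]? 591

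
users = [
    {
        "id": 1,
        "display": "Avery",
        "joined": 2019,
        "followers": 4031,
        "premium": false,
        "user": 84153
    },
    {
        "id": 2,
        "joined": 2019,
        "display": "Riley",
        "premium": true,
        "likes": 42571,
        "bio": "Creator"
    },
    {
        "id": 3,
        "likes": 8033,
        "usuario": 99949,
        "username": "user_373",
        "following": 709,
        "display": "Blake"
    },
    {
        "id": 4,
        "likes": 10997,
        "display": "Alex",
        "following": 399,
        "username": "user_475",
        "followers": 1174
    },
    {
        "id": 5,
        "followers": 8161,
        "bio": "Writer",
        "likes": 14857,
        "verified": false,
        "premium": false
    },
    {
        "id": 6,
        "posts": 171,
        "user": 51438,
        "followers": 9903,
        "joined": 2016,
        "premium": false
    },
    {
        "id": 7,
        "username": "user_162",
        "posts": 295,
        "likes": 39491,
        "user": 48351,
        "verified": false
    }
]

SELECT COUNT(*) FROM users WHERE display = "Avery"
1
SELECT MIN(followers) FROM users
1174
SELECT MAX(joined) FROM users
2019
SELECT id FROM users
[1, 2, 3, 4, 5, 6, 7]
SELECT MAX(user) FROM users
84153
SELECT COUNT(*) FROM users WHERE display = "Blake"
1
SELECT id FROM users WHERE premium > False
[2]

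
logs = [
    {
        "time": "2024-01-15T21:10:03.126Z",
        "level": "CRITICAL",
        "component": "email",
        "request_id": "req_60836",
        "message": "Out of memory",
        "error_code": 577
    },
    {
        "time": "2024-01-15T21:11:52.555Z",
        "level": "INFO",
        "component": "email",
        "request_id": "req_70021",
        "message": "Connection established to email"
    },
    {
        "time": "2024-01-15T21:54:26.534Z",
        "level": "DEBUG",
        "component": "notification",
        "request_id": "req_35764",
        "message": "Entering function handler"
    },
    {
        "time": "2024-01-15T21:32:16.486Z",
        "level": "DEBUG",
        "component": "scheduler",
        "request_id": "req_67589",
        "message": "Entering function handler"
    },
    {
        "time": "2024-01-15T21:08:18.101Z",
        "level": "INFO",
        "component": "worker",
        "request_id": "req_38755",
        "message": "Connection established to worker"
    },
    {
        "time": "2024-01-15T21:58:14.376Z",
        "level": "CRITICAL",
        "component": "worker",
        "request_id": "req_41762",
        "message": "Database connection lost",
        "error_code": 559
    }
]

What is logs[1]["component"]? "email"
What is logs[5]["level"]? "CRITICAL"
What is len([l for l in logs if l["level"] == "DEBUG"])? 2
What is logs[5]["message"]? "Database connection lost"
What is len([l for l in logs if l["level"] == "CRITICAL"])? 2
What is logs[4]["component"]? "worker"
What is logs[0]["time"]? "2024-01-15T21:10:03.126Z"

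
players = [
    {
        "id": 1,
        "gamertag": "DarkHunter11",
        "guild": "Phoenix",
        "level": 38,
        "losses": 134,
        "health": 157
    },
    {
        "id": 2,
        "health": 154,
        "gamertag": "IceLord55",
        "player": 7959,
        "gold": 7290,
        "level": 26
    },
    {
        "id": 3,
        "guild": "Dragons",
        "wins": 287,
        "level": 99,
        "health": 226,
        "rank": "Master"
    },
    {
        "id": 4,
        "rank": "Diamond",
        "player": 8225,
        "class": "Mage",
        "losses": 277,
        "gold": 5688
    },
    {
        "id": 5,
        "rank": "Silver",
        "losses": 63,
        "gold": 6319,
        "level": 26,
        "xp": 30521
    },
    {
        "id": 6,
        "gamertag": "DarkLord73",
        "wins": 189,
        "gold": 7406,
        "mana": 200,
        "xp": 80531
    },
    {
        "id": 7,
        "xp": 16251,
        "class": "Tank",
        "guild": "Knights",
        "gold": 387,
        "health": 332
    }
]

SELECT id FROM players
[1, 2, 3, 4, 5, 6, 7]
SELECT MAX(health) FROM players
332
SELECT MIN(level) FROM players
26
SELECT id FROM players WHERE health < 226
[1, 2]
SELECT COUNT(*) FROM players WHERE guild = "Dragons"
1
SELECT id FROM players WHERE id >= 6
[6, 7]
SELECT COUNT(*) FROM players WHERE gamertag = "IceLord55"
1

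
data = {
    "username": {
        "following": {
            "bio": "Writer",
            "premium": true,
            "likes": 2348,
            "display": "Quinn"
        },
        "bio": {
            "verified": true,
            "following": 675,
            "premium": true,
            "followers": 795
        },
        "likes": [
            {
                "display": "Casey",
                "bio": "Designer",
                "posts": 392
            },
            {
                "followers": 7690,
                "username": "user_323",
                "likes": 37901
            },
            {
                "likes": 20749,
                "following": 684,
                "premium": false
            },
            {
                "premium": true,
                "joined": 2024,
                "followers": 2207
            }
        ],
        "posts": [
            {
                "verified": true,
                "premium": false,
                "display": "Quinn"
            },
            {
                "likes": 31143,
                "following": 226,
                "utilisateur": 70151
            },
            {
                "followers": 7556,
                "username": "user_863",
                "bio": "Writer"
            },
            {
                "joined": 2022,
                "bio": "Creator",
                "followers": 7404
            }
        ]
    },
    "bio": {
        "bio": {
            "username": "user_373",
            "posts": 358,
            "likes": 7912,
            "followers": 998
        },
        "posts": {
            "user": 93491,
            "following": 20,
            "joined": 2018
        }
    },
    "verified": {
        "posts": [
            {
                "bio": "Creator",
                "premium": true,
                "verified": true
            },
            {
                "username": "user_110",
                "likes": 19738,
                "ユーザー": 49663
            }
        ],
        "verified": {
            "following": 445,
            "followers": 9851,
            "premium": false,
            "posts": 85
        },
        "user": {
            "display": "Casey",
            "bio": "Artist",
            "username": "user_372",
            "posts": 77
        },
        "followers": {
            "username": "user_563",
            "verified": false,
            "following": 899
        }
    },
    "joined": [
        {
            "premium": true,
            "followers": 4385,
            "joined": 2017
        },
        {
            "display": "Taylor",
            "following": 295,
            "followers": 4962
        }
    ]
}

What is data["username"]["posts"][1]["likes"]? 31143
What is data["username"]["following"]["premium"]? True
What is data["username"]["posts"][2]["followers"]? 7556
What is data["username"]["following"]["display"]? "Quinn"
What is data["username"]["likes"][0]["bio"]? "Designer"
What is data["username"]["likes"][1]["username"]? "user_323"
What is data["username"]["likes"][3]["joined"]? 2024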